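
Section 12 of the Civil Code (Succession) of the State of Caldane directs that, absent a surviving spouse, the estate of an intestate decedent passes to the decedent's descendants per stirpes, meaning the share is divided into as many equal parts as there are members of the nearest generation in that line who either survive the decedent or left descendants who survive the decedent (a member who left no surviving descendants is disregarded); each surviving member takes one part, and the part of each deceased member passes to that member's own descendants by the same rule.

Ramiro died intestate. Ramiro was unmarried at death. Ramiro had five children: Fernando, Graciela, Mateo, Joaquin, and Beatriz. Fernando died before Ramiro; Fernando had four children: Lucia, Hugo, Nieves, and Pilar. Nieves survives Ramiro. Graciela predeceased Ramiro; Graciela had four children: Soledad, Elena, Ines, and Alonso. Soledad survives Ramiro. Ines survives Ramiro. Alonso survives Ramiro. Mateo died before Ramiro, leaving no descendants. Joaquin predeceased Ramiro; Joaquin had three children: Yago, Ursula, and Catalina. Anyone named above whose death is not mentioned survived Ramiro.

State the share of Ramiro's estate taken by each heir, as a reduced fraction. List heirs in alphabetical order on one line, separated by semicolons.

Alonso 1/16; Beatriz 1/4; Catalina 1/12; Elena 1/16; Hugo 1/16; Ines 1/16; Lucia 1/16; Nieves 1/16; Pilar 1/16; Soledad 1/16; Ursula 1/12; Yago 1/12

There is no surviving spouse, so the entire estate passes to Ramiro's descendants per stirpes.
Mateo left no surviving issue, so that branch lapses and is disregarded.
The estate is divided into 4 equal shares of 1/4 among Fernando, Graciela, Joaquin, Beatriz.
Fernando predeceased; the 1/4 allotted to Fernando's branch passes to Fernando's issue by representation.
The 1/4 is divided into 4 equal shares of 1/16 among Lucia, Hugo, Nieves, Pilar.
Lucia is living and takes 1/16.
Hugo is living and takes 1/16.
Nieves is living and takes 1/16.
Pilar is living and takes 1/16.
Graciela predeceased; the 1/4 allotted to Graciela's branch passes to Graciela's issue by representation.
The 1/4 is divided into 4 equal shares of 1/16 among Soledad, Elena, Ines, Alonso.
Soledad is living and takes 1/16.
Elena is living and takes 1/16.
Ines is living and takes 1/16.
Alonso is living and takes 1/16.
Joaquin predeceased; the 1/4 allotted to Joaquin's branch passes to Joaquin's issue by representation.
The 1/4 is divided into 3 equal shares of 1/12 among Yago, Ursula, Catalina.
Yago is living and takes 1/12.
Ursula is living and takes 1/12.
Catalina is living and takes 1/12.
Beatriz is living and takes 1/4.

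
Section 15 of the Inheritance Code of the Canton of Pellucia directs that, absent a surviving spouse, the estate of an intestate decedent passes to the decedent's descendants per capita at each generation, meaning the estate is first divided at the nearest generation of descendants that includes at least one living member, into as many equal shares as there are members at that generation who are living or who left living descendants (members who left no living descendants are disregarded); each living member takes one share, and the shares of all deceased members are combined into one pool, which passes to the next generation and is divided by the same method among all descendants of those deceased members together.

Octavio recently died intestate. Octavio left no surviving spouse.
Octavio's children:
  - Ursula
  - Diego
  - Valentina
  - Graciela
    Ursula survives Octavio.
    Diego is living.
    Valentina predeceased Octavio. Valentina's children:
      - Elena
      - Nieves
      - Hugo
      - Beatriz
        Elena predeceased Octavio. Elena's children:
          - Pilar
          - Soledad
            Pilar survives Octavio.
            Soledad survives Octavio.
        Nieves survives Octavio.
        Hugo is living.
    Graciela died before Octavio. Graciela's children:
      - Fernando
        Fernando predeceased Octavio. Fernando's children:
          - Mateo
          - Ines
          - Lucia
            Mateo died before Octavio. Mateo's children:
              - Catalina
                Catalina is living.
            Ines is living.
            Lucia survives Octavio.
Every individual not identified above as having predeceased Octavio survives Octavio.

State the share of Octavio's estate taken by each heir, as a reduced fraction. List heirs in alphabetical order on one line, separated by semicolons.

There is no surviving spouse, so the entire estate passes to Octavio's descendants per capita at each generation.
At generation 1 (Ursula, Diego, Valentina, Graciela) there are 4 shares of (1)/4 = 1/4 each.
Living: Ursula and Diego — each takes 1/4.
Deceased: Valentina and Graciela. Their combined 1/2 is pooled and carried to generation 2.
At generation 2 (Elena, Nieves, Hugo, Beatriz, Fernando) there are 5 shares of (1/2)/5 = 1/10 each.
Living: Nieves, Hugo, and Beatriz — each takes 1/10.
Deceased: Elena and Fernando. Their combined 1/5 is pooled and carried to generation 3.
At generation 3 (Pilar, Soledad, Mateo, Ines, Lucia) there are 5 shares of (1/5)/5 = 1/25 each.
Living: Pilar, Soledad, Ines, and Lucia — each takes 1/25.
Deceased: Mateo. That 1/25 share is carried to generation 4.
At generation 4 (Catalina) there are 1 shares of (1/25)/1 = 1/25 each.
Living: Catalina — each takes 1/25.

Beatriz 1/10; Catalina 1/25; Diego 1/4; Hugo 1/10; Ines 1/25; Lucia 1/25; Nieves 1/10; Pilar 1/25; Soledad 1/25; Ursula 1/4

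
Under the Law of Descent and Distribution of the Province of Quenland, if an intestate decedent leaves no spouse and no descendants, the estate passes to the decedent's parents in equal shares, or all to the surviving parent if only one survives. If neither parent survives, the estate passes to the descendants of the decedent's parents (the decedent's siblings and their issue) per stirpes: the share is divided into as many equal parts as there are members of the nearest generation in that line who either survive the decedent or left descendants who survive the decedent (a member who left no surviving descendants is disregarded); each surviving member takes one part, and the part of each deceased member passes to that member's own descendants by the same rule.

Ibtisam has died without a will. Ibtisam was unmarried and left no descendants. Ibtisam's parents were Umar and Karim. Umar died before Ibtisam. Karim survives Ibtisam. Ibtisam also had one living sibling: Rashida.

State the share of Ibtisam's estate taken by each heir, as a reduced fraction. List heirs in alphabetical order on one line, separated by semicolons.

Only one parent, Karim, survives, so Karim takes the entire estate. The siblings take nothing because a surviving parent has priority.

Karim 1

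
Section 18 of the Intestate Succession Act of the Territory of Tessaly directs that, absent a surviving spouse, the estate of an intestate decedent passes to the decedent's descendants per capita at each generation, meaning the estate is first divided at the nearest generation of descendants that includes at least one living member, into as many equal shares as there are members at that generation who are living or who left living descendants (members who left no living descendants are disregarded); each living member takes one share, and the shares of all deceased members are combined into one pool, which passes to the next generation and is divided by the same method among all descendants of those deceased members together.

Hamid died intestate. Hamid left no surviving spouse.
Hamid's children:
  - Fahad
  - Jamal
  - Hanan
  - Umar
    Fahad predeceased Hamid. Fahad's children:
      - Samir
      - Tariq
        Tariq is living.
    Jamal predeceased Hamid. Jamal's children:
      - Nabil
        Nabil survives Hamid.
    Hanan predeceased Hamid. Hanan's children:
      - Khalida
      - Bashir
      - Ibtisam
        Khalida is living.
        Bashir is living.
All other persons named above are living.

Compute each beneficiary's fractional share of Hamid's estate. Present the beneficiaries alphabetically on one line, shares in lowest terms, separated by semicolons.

Bashir 1/8; Ibtisam 1/8; Khalida 1/8; Nabil 1/8; Samir 1/8; Tariq 1/8; Umar 1/4

There is no surviving spouse, so the entire estate passes to Hamid's descendants per capita at each generation.
At generation 1 (Fahad, Jamal, Hanan, Umar) there are 4 shares of (1)/4 = 1/4 each.
Living: Umar — each takes 1/4.
Deceased: Fahad, Jamal, and Hanan. Their combined 3/4 is pooled and carried to generation 2.
At generation 2 (Samir, Tariq, Nabil, Khalida, Bashir, Ibtisam) there are 6 shares of (3/4)/6 = 1/8 each.
Living: Samir, Tariq, Nabil, Khalida, Bashir, and Ibtisam — each takes 1/8.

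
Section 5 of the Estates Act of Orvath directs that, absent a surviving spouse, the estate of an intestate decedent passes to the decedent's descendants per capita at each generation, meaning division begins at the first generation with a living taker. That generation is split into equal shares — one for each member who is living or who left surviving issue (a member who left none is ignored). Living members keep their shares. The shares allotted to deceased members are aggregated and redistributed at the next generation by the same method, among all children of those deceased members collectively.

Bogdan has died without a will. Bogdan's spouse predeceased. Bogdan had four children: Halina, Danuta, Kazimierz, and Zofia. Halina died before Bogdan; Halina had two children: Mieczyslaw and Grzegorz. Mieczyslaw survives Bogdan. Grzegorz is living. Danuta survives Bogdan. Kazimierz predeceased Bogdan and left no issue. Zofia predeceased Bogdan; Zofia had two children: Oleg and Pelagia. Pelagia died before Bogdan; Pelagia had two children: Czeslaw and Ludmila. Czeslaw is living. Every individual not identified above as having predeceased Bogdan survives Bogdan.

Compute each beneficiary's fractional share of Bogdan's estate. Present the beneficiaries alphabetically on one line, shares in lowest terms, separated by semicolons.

Czeslaw 1/12; Danuta 1/3; Grzegorz 1/6; Ludmila 1/12; Mieczyslaw 1/6; Oleg 1/6

There is no surviving spouse, so the entire estate passes to Bogdan's descendants per capita at each generation.
At generation 1 (Halina, Danuta, Zofia) there are 3 shares of (1)/3 = 1/3 each.
Living: Danuta — each takes 1/3.
Deceased: Halina and Zofia. Their combined 2/3 is pooled and carried to generation 2.
At generation 2 (Mieczyslaw, Grzegorz, Oleg, Pelagia) there are 4 shares of (2/3)/4 = 1/6 each.
Living: Mieczyslaw, Grzegorz, and Oleg — each takes 1/6.
Deceased: Pelagia. That 1/6 share is carried to generation 3.
At generation 3 (Czeslaw, Ludmila) there are 2 shares of (1/6)/2 = 1/12 each.
Living: Czeslaw and Ludmila — each takes 1/12.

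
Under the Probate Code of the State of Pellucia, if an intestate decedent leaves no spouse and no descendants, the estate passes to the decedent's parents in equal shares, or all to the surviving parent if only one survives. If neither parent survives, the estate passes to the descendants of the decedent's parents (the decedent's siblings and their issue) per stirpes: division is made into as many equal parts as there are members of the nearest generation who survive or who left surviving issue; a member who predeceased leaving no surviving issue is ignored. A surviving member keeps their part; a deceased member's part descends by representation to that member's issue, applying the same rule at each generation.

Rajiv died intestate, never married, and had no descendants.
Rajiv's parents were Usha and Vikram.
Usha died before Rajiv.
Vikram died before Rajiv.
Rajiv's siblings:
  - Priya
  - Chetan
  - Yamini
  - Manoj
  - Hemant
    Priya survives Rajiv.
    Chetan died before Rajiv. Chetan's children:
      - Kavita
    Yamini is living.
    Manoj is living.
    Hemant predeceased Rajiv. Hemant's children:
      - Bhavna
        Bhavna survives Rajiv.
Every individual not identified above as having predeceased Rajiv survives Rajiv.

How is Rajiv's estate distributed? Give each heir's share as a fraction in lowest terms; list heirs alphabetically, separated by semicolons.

Neither parent survives and there are no descendants, so the estate passes to Rajiv's siblings and their issue per stirpes.
The estate is divided into 5 equal shares of 1/5 among Priya, Chetan, Yamini, Manoj, Hemant.
Priya is living and takes 1/5.
Chetan predeceased; the 1/5 allotted to Chetan's branch passes to Chetan's issue by representation.
Kavita is the sole taker at this level and receives the full 1/5.
Yamini is living and takes 1/5.
Manoj is living and takes 1/5.
Hemant predeceased; the 1/5 allotted to Hemant's branch passes to Hemant's issue by representation.
Bhavna is the sole taker at this level and receives the full 1/5.

Bhavna 1/5; Kavita 1/5; Manoj 1/5; Priya 1/5; Yamini 1/5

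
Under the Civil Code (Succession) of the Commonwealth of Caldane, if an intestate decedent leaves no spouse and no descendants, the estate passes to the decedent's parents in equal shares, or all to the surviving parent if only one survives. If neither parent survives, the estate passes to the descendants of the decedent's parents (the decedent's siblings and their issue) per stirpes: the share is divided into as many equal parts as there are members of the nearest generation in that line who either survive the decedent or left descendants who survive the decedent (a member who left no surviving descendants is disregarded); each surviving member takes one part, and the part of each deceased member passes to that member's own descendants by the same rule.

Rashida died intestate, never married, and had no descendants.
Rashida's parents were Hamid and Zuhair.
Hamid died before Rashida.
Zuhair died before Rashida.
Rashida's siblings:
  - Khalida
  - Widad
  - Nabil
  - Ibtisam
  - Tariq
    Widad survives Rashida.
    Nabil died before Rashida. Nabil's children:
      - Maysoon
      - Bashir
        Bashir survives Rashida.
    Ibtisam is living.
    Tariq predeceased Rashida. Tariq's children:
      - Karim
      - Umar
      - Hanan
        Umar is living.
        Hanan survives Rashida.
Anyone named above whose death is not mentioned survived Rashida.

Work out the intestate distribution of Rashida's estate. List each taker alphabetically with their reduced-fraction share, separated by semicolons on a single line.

Bashir 1/10; Hanan 1/15; Ibtisam 1/5; Karim 1/15; Khalida 1/5; Maysoon 1/10; Umar 1/15; Widad 1/5

Neither parent survives and there are no descendants, so the estate passes to Rashida's siblings and their issue per stirpes.
The estate is divided into 5 equal shares of 1/5 among Khalida, Widad, Nabil, Ibtisam, Tariq.
Khalida is living and takes 1/5.
Widad is living and takes 1/5.
Nabil predeceased; the 1/5 allotted to Nabil's branch passes to Nabil's issue by representation.
The 1/5 is divided into 2 equal shares of 1/10 among Maysoon, Bashir.
Maysoon is living and takes 1/10.
Bashir is living and takes 1/10.
Ibtisam is living and takes 1/5.
Tariq predeceased; the 1/5 allotted to Tariq's branch passes to Tariq's issue by representation.
The 1/5 is divided into 3 equal shares of 1/15 among Karim, Umar, Hanan.
Karim is living and takes 1/15.
Umar is living and takes 1/15.
Hanan is living and takes 1/15.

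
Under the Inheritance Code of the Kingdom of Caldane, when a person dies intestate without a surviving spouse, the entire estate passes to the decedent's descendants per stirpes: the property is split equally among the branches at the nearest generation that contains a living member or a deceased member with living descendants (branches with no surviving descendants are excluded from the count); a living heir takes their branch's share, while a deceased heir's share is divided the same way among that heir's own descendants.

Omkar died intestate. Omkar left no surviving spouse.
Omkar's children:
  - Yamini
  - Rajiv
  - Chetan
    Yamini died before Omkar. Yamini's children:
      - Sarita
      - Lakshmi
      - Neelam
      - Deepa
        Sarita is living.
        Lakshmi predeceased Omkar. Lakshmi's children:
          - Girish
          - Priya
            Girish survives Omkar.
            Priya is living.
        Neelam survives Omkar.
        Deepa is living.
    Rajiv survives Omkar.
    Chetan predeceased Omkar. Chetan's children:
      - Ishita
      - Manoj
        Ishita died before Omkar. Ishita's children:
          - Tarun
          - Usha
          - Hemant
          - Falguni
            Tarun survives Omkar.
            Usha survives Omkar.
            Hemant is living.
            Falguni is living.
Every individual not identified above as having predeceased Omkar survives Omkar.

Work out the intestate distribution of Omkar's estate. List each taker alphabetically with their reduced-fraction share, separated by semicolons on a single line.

There is no surviving spouse, so the entire estate passes to Omkar's descendants per stirpes.
The estate is divided into 3 equal shares of 1/3 among Yamini, Rajiv, Chetan.
Yamini predeceased; the 1/3 allotted to Yamini's branch passes to Yamini's issue by representation.
The 1/3 is divided into 4 equal shares of 1/12 among Sarita, Lakshmi, Neelam, Deepa.
Sarita is living and takes 1/12.
Lakshmi predeceased; the 1/12 allotted to Lakshmi's branch passes to Lakshmi's issue by representation.
The 1/12 is divided into 2 equal shares of 1/24 among Girish, Priya.
Girish is living and takes 1/24.
Priya is living and takes 1/24.
Neelam is living and takes 1/12.
Deepa is living and takes 1/12.
Rajiv is living and takes 1/3.
Chetan predeceased; the 1/3 allotted to Chetan's branch passes to Chetan's issue by representation.
The 1/3 is divided into 2 equal shares of 1/6 among Ishita, Manoj.
Ishita predeceased; the 1/6 allotted to Ishita's branch passes to Ishita's issue by representation.
The 1/6 is divided into 4 equal shares of 1/24 among Tarun, Usha, Hemant, Falguni.
Tarun is living and takes 1/24.
Usha is living and takes 1/24.
Hemant is living and takes 1/24.
Falguni is living and takes 1/24.
Manoj is living and takes 1/6.

Deepa 1/12; Falguni 1/24; Girish 1/24; Hemant 1/24; Manoj 1/6; Neelam 1/12; Priya 1/24; Rajiv 1/3; Sarita 1/12; Tarun 1/24; Usha 1/24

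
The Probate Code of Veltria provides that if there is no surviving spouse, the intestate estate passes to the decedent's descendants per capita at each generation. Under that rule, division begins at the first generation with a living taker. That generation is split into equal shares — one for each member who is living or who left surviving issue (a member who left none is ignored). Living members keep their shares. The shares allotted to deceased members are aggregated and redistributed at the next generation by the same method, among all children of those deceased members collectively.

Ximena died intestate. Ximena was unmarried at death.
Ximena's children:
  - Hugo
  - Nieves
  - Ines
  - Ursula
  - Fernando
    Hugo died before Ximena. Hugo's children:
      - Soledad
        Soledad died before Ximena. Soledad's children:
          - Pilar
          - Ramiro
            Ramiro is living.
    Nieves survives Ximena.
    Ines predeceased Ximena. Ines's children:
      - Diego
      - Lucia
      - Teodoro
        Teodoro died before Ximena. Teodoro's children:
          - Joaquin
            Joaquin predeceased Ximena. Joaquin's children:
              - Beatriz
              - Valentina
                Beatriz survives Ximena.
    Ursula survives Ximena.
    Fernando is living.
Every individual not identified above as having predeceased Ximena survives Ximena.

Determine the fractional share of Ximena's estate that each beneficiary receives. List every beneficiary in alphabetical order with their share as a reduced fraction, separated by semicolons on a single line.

Beatriz 1/30; Diego 1/10; Fernando 1/5; Lucia 1/10; Nieves 1/5; Pilar 1/15; Ramiro 1/15; Ursula 1/5; Valentina 1/30

There is no surviving spouse, so the entire estate passes to Ximena's descendants per capita at each generation.
At generation 1 (Hugo, Nieves, Ines, Ursula, Fernando) there are 5 shares of (1)/5 = 1/5 each.
Living: Nieves, Ursula, and Fernando — each takes 1/5.
Deceased: Hugo and Ines. Their combined 2/5 is pooled and carried to generation 2.
At generation 2 (Soledad, Diego, Lucia, Teodoro) there are 4 shares of (2/5)/4 = 1/10 each.
Living: Diego and Lucia — each takes 1/10.
Deceased: Soledad and Teodoro. Their combined 1/5 is pooled and carried to generation 3.
At generation 3 (Pilar, Ramiro, Joaquin) there are 3 shares of (1/5)/3 = 1/15 each.
Living: Pilar and Ramiro — each takes 1/15.
Deceased: Joaquin. That 1/15 share is carried to generation 4.
At generation 4 (Beatriz, Valentina) there are 2 shares of (1/15)/2 = 1/30 each.
Living: Beatriz and Valentina — each takes 1/30.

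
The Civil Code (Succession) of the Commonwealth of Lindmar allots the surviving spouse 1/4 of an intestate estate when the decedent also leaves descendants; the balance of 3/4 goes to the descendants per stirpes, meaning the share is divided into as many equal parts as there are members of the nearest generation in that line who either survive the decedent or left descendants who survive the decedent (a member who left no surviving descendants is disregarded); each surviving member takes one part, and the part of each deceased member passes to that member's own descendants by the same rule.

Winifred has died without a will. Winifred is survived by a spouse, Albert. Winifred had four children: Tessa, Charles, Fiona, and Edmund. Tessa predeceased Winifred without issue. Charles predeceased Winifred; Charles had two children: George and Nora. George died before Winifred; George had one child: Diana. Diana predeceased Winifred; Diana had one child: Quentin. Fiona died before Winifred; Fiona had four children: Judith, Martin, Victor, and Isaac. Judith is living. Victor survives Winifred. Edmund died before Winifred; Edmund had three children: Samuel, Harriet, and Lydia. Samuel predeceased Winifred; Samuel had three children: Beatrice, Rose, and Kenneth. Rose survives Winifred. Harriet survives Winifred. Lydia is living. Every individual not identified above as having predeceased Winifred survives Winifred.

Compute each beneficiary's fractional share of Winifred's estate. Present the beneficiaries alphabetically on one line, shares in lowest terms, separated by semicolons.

Albert 1/4; Beatrice 1/36; Harriet 1/12; Isaac 1/16; Judith 1/16; Kenneth 1/36; Lydia 1/12; Martin 1/16; Nora 1/8; Quentin 1/8; Rose 1/36; Victor 1/16

Albert, as surviving spouse, takes 1/4.
The remaining 3/4 passes to Winifred's descendants per stirpes.
Tessa left no surviving issue, so that branch lapses and is disregarded.
The 3/4 is divided into 3 equal shares of 1/4 among Charles, Fiona, Edmund.
Charles predeceased; the 1/4 allotted to Charles's branch passes to Charles's issue by representation.
The 1/4 is divided into 2 equal shares of 1/8 among George, Nora.
George predeceased; the 1/8 allotted to George's branch passes to George's issue by representation.
Diana's line is the sole branch at this level, so the full 1/8 passes to Diana's issue by representation.
Quentin is the sole taker at this level and receives the full 1/8.
Nora is living and takes 1/8.
Fiona predeceased; the 1/4 allotted to Fiona's branch passes to Fiona's issue by representation.
The 1/4 is divided into 4 equal shares of 1/16 among Judith, Martin, Victor, Isaac.
Judith is living and takes 1/16.
Martin is living and takes 1/16.
Victor is living and takes 1/16.
Isaac is living and takes 1/16.
Edmund predeceased; the 1/4 allotted to Edmund's branch passes to Edmund's issue by representation.
The 1/4 is divided into 3 equal shares of 1/12 among Samuel, Harriet, Lydia.
Samuel predeceased; the 1/12 allotted to Samuel's branch passes to Samuel's issue by representation.
The 1/12 is divided into 3 equal shares of 1/36 among Beatrice, Rose, Kenneth.
Beatrice is living and takes 1/36.
Rose is living and takes 1/36.
Kenneth is living and takes 1/36.
Harriet is living and takes 1/12.
Lydia is living and takes 1/12.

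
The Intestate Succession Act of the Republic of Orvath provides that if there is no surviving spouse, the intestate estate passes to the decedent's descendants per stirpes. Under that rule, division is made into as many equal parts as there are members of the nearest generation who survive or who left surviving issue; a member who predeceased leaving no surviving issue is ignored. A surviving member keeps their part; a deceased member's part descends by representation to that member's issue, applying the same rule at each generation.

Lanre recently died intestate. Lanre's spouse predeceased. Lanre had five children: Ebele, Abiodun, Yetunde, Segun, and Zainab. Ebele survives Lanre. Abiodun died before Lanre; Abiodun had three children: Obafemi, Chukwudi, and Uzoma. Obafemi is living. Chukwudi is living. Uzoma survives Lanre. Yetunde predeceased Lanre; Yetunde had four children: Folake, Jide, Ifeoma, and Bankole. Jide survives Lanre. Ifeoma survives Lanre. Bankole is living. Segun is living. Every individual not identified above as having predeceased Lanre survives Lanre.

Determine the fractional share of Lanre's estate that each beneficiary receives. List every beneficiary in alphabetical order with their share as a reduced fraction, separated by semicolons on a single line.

There is no surviving spouse, so the entire estate passes to Lanre's descendants per stirpes.
The estate is divided into 5 equal shares of 1/5 among Ebele, Abiodun, Yetunde, Segun, Zainab.
Ebele is living and takes 1/5.
Abiodun predeceased; the 1/5 allotted to Abiodun's branch passes to Abiodun's issue by representation.
The 1/5 is divided into 3 equal shares of 1/15 among Obafemi, Chukwudi, Uzoma.
Obafemi is living and takes 1/15.
Chukwudi is living and takes 1/15.
Uzoma is living and takes 1/15.
Yetunde predeceased; the 1/5 allotted to Yetunde's branch passes to Yetunde's issue by representation.
The 1/5 is divided into 4 equal shares of 1/20 among Folake, Jide, Ifeoma, Bankole.
Folake is living and takes 1/20.
Jide is living and takes 1/20.
Ifeoma is living and takes 1/20.
Bankole is living and takes 1/20.
Segun is living and takes 1/5.
Zainab is living and takes 1/5.

Bankole 1/20; Chukwudi 1/15; Ebele 1/5; Folake 1/20; Ifeoma 1/20; Jide 1/20; Obafemi 1/15; Segun 1/5; Uzoma 1/15; Zainab 1/5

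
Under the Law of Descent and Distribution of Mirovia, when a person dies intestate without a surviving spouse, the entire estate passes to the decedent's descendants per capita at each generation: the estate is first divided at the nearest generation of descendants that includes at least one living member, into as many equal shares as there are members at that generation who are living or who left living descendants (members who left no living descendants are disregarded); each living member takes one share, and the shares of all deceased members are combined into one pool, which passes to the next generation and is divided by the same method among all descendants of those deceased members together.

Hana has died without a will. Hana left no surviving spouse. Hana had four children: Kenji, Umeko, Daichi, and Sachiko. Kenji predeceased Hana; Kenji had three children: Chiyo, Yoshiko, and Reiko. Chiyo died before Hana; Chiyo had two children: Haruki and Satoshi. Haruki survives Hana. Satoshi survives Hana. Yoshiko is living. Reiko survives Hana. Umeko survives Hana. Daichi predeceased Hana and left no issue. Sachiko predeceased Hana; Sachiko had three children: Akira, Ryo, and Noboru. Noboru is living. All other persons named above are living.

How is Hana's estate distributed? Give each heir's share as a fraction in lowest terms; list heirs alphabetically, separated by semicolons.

Akira 1/9; Haruki 1/18; Noboru 1/9; Reiko 1/9; Ryo 1/9; Satoshi 1/18; Umeko 1/3; Yoshiko 1/9

There is no surviving spouse, so the entire estate passes to Hana's descendants per capita at each generation.
At generation 1 (Kenji, Umeko, Sachiko) there are 3 shares of (1)/3 = 1/3 each.
Living: Umeko — each takes 1/3.
Deceased: Kenji and Sachiko. Their combined 2/3 is pooled and carried to generation 2.
At generation 2 (Chiyo, Yoshiko, Reiko, Akira, Ryo, Noboru) there are 6 shares of (2/3)/6 = 1/9 each.
Living: Yoshiko, Reiko, Akira, Ryo, and Noboru — each takes 1/9.
Deceased: Chiyo. That 1/9 share is carried to generation 3.
At generation 3 (Haruki, Satoshi) there are 2 shares of (1/9)/2 = 1/18 each.
Living: Haruki and Satoshi — each takes 1/18.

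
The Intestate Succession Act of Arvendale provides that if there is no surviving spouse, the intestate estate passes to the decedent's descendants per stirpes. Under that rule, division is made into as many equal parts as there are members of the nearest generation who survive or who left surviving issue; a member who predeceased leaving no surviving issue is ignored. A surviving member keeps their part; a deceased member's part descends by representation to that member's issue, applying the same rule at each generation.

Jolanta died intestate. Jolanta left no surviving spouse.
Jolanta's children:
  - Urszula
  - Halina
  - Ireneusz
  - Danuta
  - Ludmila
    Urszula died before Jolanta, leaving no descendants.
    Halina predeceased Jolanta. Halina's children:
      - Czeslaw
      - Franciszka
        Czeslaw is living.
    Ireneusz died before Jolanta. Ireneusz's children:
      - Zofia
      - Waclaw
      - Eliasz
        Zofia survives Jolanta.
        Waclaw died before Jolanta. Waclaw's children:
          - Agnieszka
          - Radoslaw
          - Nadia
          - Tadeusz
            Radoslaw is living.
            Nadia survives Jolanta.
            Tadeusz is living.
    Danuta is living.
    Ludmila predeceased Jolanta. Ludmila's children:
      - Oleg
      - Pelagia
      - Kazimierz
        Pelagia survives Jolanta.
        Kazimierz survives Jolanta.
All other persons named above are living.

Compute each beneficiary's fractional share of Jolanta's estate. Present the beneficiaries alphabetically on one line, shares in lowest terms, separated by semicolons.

There is no surviving spouse, so the entire estate passes to Jolanta's descendants per stirpes.
Urszula left no surviving issue, so that branch lapses and is disregarded.
The estate is divided into 4 equal shares of 1/4 among Halina, Ireneusz, Danuta, Ludmila.
Halina predeceased; the 1/4 allotted to Halina's branch passes to Halina's issue by representation.
The 1/4 is divided into 2 equal shares of 1/8 among Czeslaw, Franciszka.
Czeslaw is living and takes 1/8.
Franciszka is living and takes 1/8.
Ireneusz predeceased; the 1/4 allotted to Ireneusz's branch passes to Ireneusz's issue by representation.
The 1/4 is divided into 3 equal shares of 1/12 among Zofia, Waclaw, Eliasz.
Zofia is living and takes 1/12.
Waclaw predeceased; the 1/12 allotted to Waclaw's branch passes to Waclaw's issue by representation.
The 1/12 is divided into 4 equal shares of 1/48 among Agnieszka, Radoslaw, Nadia, Tadeusz.
Agnieszka is living and takes 1/48.
Radoslaw is living and takes 1/48.
Nadia is living and takes 1/48.
Tadeusz is living and takes 1/48.
Eliasz is living and takes 1/12.
Danuta is living and takes 1/4.
Ludmila predeceased; the 1/4 allotted to Ludmila's branch passes to Ludmila's issue by representation.
The 1/4 is divided into 3 equal shares of 1/12 among Oleg, Pelagia, Kazimierz.
Oleg is living and takes 1/12.
Pelagia is living and takes 1/12.
Kazimierz is living and takes 1/12.

Agnieszka 1/48; Czeslaw 1/8; Danuta 1/4; Eliasz 1/12; Franciszka 1/8; Kazimierz 1/12; Nadia 1/48; Oleg 1/12; Pelagia 1/12; Radoslaw 1/48; Tadeusz 1/48; Zofia 1/12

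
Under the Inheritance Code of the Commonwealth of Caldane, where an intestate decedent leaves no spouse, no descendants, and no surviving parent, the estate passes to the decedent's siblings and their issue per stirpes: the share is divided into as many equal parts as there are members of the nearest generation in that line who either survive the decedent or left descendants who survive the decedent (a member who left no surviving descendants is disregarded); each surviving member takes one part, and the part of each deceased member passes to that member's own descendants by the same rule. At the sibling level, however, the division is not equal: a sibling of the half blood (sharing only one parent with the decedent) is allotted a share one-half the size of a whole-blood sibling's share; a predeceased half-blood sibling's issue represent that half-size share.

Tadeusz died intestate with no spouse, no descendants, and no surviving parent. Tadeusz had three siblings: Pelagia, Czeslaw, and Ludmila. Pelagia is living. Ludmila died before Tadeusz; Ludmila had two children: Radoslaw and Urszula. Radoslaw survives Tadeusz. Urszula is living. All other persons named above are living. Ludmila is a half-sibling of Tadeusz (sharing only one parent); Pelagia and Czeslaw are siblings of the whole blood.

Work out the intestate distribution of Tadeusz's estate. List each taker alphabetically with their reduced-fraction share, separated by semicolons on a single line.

Czeslaw 2/5; Pelagia 2/5; Radoslaw 1/10; Urszula 1/10

No spouse, descendants, or parent survives, so the estate passes to Tadeusz's siblings per stirpes.
Half-blood siblings count for one-half the weight of whole-blood siblings at the initial division.
Dividing 1 in proportion to weights (total weight 5/2): Pelagia (weight 1) → 2/5; Czeslaw (weight 1) → 2/5; Ludmila (weight 1/2) → 1/5.
Pelagia is living and takes 2/5.
Czeslaw is living and takes 2/5.
Ludmila predeceased; the 1/5 allotted to Ludmila's branch passes to Ludmila's issue by representation.
The 1/5 is divided into 2 equal shares of 1/10 among Radoslaw, Urszula.
Radoslaw is living and takes 1/10.
Urszula is living and takes 1/10.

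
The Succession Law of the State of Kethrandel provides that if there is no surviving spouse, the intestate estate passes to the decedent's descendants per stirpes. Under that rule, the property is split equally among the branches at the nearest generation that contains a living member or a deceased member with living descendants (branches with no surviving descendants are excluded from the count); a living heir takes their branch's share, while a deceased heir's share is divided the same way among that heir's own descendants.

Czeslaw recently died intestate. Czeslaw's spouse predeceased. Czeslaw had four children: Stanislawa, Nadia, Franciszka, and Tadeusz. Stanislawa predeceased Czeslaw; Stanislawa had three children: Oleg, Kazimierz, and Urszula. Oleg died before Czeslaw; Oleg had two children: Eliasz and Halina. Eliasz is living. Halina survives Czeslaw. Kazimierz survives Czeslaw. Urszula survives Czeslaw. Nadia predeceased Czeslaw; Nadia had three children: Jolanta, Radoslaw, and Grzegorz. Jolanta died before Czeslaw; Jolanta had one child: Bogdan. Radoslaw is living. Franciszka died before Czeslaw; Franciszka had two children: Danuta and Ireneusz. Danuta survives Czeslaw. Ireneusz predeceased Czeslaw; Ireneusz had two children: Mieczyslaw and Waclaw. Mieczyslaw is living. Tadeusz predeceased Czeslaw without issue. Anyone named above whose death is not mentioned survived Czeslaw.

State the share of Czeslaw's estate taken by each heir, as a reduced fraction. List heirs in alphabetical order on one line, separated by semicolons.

There is no surviving spouse, so the entire estate passes to Czeslaw's descendants per stirpes.
Tadeusz left no surviving issue, so that branch lapses and is disregarded.
The estate is divided into 3 equal shares of 1/3 among Stanislawa, Nadia, Franciszka.
Stanislawa predeceased; the 1/3 allotted to Stanislawa's branch passes to Stanislawa's issue by representation.
The 1/3 is divided into 3 equal shares of 1/9 among Oleg, Kazimierz, Urszula.
Oleg predeceased; the 1/9 allotted to Oleg's branch passes to Oleg's issue by representation.
The 1/9 is divided into 2 equal shares of 1/18 among Eliasz, Halina.
Eliasz is living and takes 1/18.
Halina is living and takes 1/18.
Kazimierz is living and takes 1/9.
Urszula is living and takes 1/9.
Nadia predeceased; the 1/3 allotted to Nadia's branch passes to Nadia's issue by representation.
The 1/3 is divided into 3 equal shares of 1/9 among Jolanta, Radoslaw, Grzegorz.
Jolanta predeceased; the 1/9 allotted to Jolanta's branch passes to Jolanta's issue by representation.
Bogdan is the sole taker at this level and receives the full 1/9.
Radoslaw is living and takes 1/9.
Grzegorz is living and takes 1/9.
Franciszka predeceased; the 1/3 allotted to Franciszka's branch passes to Franciszka's issue by representation.
The 1/3 is divided into 2 equal shares of 1/6 among Danuta, Ireneusz.
Danuta is living and takes 1/6.
Ireneusz predeceased; the 1/6 allotted to Ireneusz's branch passes to Ireneusz's issue by representation.
The 1/6 is divided into 2 equal shares of 1/12 among Mieczyslaw, Waclaw.
Mieczyslaw is living and takes 1/12.
Waclaw is living and takes 1/12.

Bogdan 1/9; Danuta 1/6; Eliasz 1/18; Grzegorz 1/9; Halina 1/18; Kazimierz 1/9; Mieczyslaw 1/12; Radoslaw 1/9; Urszula 1/9; Waclaw 1/12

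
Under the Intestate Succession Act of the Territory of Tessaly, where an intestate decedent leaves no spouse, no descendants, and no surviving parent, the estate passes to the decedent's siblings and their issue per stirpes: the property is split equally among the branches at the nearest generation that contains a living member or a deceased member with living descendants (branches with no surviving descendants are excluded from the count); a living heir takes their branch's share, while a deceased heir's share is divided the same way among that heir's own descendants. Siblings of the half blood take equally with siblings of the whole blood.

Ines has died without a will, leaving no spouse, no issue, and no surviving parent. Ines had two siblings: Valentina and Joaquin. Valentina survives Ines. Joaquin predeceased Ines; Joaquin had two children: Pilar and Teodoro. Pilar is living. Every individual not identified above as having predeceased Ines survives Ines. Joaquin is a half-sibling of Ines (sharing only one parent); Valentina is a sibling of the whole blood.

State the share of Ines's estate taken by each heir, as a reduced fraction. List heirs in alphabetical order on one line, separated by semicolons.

Pilar 1/4; Teodoro 1/4; Valentina 1/2

No spouse, descendants, or parent survives, so the estate passes to Ines's siblings per stirpes.
Half-blood and whole-blood siblings take equally under the stated rule.
The estate is divided into 2 equal shares of 1/2 among Valentina, Joaquin.
Valentina is living and takes 1/2.
Joaquin predeceased; the 1/2 allotted to Joaquin's branch passes to Joaquin's issue by representation.
The 1/2 is divided into 2 equal shares of 1/4 among Pilar, Teodoro.
Pilar is living and takes 1/4.
Teodoro is living and takes 1/4.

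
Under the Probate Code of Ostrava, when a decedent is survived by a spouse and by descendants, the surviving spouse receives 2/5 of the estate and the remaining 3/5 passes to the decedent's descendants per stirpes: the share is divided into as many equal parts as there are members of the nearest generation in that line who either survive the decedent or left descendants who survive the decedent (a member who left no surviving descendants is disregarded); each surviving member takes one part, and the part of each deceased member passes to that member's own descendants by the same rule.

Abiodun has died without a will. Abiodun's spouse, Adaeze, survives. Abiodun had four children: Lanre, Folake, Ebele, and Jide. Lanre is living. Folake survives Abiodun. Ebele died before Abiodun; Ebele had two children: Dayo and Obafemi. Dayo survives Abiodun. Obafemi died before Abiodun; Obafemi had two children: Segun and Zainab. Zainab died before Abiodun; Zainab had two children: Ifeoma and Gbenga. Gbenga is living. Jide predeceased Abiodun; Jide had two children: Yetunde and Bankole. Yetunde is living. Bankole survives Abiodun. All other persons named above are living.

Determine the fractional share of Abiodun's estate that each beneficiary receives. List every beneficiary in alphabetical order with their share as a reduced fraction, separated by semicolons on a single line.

Adaeze 2/5; Bankole 3/40; Dayo 3/40; Folake 3/20; Gbenga 3/160; Ifeoma 3/160; Lanre 3/20; Segun 3/80; Yetunde 3/40

Adaeze, as surviving spouse, takes 2/5.
The remaining 3/5 passes to Abiodun's descendants per stirpes.
The 3/5 is divided into 4 equal shares of 3/20 among Lanre, Folake, Ebele, Jide.
Lanre is living and takes 3/20.
Folake is living and takes 3/20.
Ebele predeceased; the 3/20 allotted to Ebele's branch passes to Ebele's issue by representation.
The 3/20 is divided into 2 equal shares of 3/40 among Dayo, Obafemi.
Dayo is living and takes 3/40.
Obafemi predeceased; the 3/40 allotted to Obafemi's branch passes to Obafemi's issue by representation.
The 3/40 is divided into 2 equal shares of 3/80 among Segun, Zainab.
Segun is living and takes 3/80.
Zainab predeceased; the 3/80 allotted to Zainab's branch passes to Zainab's issue by representation.
The 3/80 is divided into 2 equal shares of 3/160 among Ifeoma, Gbenga.
Ifeoma is living and takes 3/160.
Gbenga is living and takes 3/160.
Jide predeceased; the 3/20 allotted to Jide's branch passes to Jide's issue by representation.
The 3/20 is divided into 2 equal shares of 3/40 among Yetunde, Bankole.
Yetunde is living and takes 3/40.
Bankole is living and takes 3/40.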